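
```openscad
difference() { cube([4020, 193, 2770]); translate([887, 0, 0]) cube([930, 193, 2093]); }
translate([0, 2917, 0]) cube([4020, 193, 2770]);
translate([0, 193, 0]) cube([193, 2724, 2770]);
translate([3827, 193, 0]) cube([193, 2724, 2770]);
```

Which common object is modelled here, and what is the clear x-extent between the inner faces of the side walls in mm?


A single room. The interior width is 3634 mm.

Four walls enclosing a rectangle with a door in the front wall — a room. Outside width 4020 minus two 193 mm walls gives 3634 mm.


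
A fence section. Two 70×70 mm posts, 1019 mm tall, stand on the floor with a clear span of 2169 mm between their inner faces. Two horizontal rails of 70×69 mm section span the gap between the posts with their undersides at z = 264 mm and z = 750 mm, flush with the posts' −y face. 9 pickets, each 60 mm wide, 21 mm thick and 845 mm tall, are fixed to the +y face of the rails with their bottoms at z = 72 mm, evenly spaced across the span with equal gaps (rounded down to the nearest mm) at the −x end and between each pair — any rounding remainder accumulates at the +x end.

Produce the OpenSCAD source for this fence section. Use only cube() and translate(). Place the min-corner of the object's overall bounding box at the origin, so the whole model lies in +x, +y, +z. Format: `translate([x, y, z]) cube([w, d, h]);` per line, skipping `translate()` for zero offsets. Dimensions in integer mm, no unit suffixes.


cube([70, 70, 1019]);
translate([2239, 0, 0]) cube([70, 70, 1019]);
translate([70, 0, 264]) cube([2169, 70, 69]);
translate([70, 0, 750]) cube([2169, 70, 69]);
translate([232, 70, 72]) cube([60, 21, 845]);
translate([454, 70, 72]) cube([60, 21, 845]);
translate([676, 70, 72]) cube([60, 21, 845]);
translate([898, 70, 72]) cube([60, 21, 845]);
translate([1120, 70, 72]) cube([60, 21, 845]);
translate([1342, 70, 72]) cube([60, 21, 845]);
translate([1564, 70, 72]) cube([60, 21, 845]);
translate([1786, 70, 72]) cube([60, 21, 845]);
translate([2008, 70, 72]) cube([60, 21, 845]);


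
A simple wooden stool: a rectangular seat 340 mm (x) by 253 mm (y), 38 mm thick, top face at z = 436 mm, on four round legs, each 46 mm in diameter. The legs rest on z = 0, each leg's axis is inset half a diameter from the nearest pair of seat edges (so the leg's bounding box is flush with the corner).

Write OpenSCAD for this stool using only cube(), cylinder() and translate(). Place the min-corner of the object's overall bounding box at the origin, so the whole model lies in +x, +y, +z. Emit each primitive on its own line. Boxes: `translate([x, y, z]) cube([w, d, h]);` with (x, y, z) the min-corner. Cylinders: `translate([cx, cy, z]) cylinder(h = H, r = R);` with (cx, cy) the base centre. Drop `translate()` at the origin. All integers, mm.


translate([0, 0, 398]) cube([340, 253, 38]);
translate([23, 23, 0]) cylinder(h = 398, r = 23);
translate([317, 23, 0]) cylinder(h = 398, r = 23);
translate([23, 230, 0]) cylinder(h = 398, r = 23);
translate([317, 230, 0]) cylinder(h = 398, r = 23);


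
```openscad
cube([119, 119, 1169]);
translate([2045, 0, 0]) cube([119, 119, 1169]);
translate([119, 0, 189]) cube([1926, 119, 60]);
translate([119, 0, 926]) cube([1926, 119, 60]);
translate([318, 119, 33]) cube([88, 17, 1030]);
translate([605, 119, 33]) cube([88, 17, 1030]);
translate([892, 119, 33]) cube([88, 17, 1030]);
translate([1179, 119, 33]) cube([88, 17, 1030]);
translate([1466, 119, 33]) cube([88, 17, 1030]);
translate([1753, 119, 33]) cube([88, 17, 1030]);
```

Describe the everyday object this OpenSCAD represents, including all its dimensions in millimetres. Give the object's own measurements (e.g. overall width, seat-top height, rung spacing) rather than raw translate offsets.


A fence section. Two 119×119 mm posts, 1169 mm tall, stand on the floor with a clear span of 1926 mm between their inner faces. Two horizontal rails of 119×60 mm section span the gap between the posts with their undersides at z = 189 mm and z = 926 mm, flush with the posts' −y face. 6 pickets, each 88 mm wide, 17 mm thick and 1030 mm tall, are fixed to the +y face of the rails with their bottoms at z = 33 mm, spaced across the span with a 199 mm gap after the −x post and between neighbouring pickets, with 204 mm left before the +x post.


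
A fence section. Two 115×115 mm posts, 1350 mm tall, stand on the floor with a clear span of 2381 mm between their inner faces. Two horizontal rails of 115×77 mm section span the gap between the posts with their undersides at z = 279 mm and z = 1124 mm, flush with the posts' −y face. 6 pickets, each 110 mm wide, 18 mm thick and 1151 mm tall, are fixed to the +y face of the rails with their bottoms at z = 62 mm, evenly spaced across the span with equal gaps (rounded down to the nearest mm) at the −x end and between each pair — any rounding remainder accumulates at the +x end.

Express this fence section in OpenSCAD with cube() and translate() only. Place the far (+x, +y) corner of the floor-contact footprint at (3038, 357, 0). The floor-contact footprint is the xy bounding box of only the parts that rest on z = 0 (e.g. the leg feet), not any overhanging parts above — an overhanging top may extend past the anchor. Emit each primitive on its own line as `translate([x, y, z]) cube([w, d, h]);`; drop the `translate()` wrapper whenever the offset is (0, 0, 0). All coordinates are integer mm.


translate([427, 242, 0]) cube([115, 115, 1350]);
translate([2923, 242, 0]) cube([115, 115, 1350]);
translate([542, 242, 279]) cube([2381, 115, 77]);
translate([542, 242, 1124]) cube([2381, 115, 77]);
translate([787, 357, 62]) cube([110, 18, 1151]);
translate([1142, 357, 62]) cube([110, 18, 1151]);
translate([1497, 357, 62]) cube([110, 18, 1151]);
translate([1852, 357, 62]) cube([110, 18, 1151]);
translate([2207, 357, 62]) cube([110, 18, 1151]);
translate([2562, 357, 62]) cube([110, 18, 1151]);


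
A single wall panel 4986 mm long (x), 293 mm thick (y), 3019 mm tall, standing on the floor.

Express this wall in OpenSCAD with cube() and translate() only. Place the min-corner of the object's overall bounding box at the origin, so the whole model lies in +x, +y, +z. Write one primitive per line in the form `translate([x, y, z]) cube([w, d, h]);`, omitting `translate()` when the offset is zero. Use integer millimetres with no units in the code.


cube([4986, 293, 3019]);


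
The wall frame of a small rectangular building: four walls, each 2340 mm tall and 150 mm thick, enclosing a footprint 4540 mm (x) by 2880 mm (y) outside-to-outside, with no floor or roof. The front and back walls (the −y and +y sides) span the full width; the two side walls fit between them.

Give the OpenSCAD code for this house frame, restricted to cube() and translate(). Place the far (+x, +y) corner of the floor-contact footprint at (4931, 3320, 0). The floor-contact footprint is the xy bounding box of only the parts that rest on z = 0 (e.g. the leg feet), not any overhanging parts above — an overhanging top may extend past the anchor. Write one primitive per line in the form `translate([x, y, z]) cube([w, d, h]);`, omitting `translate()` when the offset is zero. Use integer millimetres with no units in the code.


translate([391, 440, 0]) cube([4540, 150, 2340]);
translate([391, 3170, 0]) cube([4540, 150, 2340]);
translate([391, 590, 0]) cube([150, 2580, 2340]);
translate([4781, 590, 0]) cube([150, 2580, 2340]);


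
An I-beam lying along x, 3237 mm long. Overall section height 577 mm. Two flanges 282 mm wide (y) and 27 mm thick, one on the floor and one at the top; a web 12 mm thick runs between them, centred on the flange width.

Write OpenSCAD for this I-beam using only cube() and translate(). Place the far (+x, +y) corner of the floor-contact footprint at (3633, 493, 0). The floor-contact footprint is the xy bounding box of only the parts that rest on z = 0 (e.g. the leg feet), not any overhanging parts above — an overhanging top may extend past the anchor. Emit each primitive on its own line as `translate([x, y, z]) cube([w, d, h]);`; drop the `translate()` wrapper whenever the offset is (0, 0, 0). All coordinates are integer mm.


translate([396, 211, 0]) cube([3237, 282, 27]);
translate([396, 346, 27]) cube([3237, 12, 523]);
translate([396, 211, 550]) cube([3237, 282, 27]);


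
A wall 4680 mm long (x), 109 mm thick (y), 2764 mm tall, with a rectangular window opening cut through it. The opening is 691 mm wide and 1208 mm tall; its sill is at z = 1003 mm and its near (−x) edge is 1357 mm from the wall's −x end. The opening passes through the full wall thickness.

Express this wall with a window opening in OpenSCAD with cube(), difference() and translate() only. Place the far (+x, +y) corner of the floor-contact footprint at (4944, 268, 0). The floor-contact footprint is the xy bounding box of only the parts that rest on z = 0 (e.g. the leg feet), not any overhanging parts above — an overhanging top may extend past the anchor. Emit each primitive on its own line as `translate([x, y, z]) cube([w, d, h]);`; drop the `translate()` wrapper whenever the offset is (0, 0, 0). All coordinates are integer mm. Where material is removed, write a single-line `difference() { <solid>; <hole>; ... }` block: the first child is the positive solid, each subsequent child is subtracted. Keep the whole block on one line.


difference() { translate([264, 159, 0]) cube([4680, 109, 2764]); translate([1621, 159, 1003]) cube([691, 109, 1208]); }


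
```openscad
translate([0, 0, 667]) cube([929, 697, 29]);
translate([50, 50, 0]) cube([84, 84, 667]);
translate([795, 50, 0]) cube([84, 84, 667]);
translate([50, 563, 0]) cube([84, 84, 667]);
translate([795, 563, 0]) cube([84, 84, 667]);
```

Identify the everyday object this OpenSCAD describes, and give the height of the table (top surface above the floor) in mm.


A table. The table height is 696 mm.

A 929×697×29 slab sits at z = 667 on four 84 mm square posts — a table. The top surface is at 667 + 29 = 696 mm.


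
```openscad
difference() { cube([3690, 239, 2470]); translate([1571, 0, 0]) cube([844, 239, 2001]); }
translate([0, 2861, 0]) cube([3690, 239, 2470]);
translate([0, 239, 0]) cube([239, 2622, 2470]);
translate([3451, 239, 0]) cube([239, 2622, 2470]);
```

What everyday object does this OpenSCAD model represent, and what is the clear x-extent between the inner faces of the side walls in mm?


A single room. The interior width is 3212 mm.

Four walls enclosing a rectangle with a door in the front wall — a room. Outside width 3690 minus two 239 mm walls gives 3212 mm.


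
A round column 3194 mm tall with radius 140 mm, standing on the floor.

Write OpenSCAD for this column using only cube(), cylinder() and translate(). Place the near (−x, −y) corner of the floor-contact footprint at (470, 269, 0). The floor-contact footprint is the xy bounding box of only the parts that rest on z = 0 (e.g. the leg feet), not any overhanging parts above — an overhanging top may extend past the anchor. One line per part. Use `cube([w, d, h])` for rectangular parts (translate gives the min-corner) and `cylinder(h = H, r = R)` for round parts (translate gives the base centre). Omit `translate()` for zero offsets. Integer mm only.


translate([610, 409, 0]) cylinder(h = 3194, r = 140);


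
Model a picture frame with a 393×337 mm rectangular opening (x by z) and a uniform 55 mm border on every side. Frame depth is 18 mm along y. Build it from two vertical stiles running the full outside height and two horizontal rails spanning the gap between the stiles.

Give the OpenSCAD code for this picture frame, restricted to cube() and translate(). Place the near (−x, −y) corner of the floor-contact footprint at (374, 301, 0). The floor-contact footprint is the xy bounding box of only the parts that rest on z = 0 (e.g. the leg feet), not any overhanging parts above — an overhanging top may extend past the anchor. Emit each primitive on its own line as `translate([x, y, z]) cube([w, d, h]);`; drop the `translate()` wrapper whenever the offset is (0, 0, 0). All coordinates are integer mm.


translate([374, 301, 0]) cube([55, 18, 447]);
translate([822, 301, 0]) cube([55, 18, 447]);
translate([429, 301, 0]) cube([393, 18, 55]);
translate([429, 301, 392]) cube([393, 18, 55]);


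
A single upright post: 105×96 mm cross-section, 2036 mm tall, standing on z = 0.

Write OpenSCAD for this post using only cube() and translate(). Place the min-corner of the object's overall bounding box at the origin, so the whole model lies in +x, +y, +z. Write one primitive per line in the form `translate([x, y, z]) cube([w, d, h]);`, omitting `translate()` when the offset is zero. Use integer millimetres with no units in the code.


cube([105, 96, 2036]);


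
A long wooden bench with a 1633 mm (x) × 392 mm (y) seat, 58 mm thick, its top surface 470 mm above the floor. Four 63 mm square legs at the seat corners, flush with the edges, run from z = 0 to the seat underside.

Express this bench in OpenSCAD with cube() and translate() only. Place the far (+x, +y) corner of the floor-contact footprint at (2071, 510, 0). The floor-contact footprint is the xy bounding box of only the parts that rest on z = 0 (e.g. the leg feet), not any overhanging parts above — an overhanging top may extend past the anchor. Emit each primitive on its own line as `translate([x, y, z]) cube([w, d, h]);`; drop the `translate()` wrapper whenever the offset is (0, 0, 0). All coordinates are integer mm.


// leg_h = 470 − 58 = 412
translate([438, 118, 412]) cube([1633, 392, 58]);
translate([438, 118, 0]) cube([63, 63, 412]);
translate([438, 447, 0]) cube([63, 63, 412]);
translate([2008, 118, 0]) cube([63, 63, 412]);
translate([2008, 447, 0]) cube([63, 63, 412]);


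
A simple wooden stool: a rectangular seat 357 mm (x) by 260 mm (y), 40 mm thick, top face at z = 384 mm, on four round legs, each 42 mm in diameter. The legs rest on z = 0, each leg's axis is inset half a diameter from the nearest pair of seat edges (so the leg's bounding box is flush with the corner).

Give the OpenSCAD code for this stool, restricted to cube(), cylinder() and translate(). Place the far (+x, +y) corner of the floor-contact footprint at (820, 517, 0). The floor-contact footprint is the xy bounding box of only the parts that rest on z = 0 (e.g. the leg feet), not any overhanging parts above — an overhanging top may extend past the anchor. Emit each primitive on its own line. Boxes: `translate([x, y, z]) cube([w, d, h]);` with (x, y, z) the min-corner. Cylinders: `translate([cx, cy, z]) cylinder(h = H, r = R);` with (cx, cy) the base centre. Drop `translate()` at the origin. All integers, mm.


translate([463, 257, 344]) cube([357, 260, 40]);
translate([484, 278, 0]) cylinder(h = 344, r = 21);
translate([799, 278, 0]) cylinder(h = 344, r = 21);
translate([484, 496, 0]) cylinder(h = 344, r = 21);
translate([799, 496, 0]) cylinder(h = 344, r = 21);


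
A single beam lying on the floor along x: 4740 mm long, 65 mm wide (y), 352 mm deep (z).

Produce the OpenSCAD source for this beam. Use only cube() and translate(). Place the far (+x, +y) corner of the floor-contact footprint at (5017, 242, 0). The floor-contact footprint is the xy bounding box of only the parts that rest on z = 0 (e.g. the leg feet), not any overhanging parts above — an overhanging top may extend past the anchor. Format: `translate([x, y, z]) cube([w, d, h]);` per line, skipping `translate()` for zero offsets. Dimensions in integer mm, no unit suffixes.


translate([277, 177, 0]) cube([4740, 65, 352]);


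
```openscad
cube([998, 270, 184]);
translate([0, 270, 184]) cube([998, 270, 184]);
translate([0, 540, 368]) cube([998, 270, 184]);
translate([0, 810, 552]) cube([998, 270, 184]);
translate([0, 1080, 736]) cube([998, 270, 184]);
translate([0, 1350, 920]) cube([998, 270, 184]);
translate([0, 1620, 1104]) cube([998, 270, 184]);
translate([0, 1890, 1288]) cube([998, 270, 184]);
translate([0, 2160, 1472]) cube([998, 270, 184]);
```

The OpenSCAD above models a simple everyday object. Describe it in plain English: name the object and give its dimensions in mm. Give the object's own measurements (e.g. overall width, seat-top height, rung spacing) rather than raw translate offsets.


A straight staircase of 9 solid steps. Each step is 998 mm wide (x), 270 mm deep (y, the going) and 184 mm tall (the rise). The first step rests on the floor; each subsequent step sits one going further in +y and one rise higher in +z, directly behind and above the previous step with no overlap.


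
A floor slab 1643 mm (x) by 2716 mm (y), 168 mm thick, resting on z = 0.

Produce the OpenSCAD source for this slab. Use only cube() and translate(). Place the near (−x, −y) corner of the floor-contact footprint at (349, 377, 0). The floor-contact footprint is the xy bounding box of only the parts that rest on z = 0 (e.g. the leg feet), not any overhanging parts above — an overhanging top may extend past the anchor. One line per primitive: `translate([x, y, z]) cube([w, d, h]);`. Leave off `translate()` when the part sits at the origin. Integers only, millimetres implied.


translate([349, 377, 0]) cube([1643, 2716, 168]);


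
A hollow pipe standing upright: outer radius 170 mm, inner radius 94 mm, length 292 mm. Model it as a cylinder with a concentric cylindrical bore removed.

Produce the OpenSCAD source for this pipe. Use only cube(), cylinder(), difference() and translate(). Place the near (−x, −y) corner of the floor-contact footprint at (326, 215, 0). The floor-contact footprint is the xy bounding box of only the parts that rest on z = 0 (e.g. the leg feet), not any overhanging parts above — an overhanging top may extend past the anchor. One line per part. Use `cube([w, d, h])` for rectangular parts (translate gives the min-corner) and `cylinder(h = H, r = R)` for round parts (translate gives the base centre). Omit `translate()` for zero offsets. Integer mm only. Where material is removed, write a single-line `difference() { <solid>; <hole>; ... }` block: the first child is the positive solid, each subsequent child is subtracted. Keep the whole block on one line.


difference() { translate([496, 385, 0]) cylinder(h = 292, r = 170); translate([496, 385, 0]) cylinder(h = 292, r = 94); }


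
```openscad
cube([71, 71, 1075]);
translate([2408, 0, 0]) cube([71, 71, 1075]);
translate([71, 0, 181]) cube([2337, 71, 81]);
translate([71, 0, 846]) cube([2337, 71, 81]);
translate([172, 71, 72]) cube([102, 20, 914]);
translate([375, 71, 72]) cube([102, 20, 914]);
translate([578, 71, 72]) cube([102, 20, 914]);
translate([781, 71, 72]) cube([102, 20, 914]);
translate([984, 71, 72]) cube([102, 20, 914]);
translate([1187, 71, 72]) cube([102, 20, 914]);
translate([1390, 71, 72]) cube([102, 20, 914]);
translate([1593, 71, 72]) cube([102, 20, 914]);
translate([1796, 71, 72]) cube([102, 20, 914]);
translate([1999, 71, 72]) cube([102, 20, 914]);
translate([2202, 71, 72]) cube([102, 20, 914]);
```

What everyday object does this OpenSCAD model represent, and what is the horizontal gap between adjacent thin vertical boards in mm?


A fence section. The picket gap is 101 mm.

Two posts, two rails, 11 pickets — a fence section. Span 2337 mm holds 11 pickets of 102 mm with 12 equal gaps: ⌊(2337 − 11·102) / 12⌋ = 101 mm.


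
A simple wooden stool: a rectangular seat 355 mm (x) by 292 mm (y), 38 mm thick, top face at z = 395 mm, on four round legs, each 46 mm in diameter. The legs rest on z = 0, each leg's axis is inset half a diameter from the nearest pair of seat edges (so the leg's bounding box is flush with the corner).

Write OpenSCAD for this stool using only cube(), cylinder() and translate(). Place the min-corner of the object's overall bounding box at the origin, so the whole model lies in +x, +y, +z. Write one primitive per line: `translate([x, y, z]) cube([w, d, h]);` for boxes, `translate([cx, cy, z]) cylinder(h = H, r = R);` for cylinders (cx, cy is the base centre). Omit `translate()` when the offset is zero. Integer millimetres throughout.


translate([0, 0, 357]) cube([355, 292, 38]);
translate([23, 23, 0]) cylinder(h = 357, r = 23);
translate([332, 23, 0]) cylinder(h = 357, r = 23);
translate([23, 269, 0]) cylinder(h = 357, r = 23);
translate([332, 269, 0]) cylinder(h = 357, r = 23);


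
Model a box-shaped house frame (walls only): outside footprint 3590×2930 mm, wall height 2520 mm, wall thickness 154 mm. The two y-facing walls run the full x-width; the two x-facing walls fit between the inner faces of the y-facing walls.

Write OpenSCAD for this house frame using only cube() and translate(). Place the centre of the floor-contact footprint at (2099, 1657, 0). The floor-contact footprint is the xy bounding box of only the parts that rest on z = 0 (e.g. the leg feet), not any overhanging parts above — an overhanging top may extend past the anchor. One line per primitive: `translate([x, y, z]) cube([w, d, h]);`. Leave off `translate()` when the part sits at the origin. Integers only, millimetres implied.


translate([304, 192, 0]) cube([3590, 154, 2520]);
translate([304, 2968, 0]) cube([3590, 154, 2520]);
translate([304, 346, 0]) cube([154, 2622, 2520]);
translate([3740, 346, 0]) cube([154, 2622, 2520]);


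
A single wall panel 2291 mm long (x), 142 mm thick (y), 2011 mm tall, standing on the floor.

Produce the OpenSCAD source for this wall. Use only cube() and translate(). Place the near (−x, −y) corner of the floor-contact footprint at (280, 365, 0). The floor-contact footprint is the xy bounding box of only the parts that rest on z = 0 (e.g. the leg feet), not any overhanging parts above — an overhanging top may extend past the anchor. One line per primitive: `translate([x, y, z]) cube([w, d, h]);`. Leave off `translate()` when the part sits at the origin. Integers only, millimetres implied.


translate([280, 365, 0]) cube([2291, 142, 2011]);


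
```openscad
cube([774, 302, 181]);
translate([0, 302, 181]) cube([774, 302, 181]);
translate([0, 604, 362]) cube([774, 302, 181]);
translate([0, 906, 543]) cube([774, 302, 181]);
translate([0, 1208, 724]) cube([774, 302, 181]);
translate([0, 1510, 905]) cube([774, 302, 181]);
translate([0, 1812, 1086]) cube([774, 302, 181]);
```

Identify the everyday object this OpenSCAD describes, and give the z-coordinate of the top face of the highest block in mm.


A staircase. The total rise is 1267 mm.

7 identical blocks, each offset up and back from the previous — a staircase. Each step is 181 mm tall and there are 7 of them, so the total rise is 7 × 181 = 1267 mm.


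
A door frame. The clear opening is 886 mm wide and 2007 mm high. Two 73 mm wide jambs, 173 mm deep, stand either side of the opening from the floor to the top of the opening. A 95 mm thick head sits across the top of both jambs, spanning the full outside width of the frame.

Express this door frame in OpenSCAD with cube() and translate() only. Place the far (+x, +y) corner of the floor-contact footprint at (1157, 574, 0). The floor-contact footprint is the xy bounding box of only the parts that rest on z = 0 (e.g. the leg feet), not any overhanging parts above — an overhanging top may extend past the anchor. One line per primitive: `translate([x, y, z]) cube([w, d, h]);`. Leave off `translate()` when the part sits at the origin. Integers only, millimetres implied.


translate([125, 401, 0]) cube([73, 173, 2007]);
translate([1084, 401, 0]) cube([73, 173, 2007]);
translate([125, 401, 2007]) cube([1032, 173, 95]);


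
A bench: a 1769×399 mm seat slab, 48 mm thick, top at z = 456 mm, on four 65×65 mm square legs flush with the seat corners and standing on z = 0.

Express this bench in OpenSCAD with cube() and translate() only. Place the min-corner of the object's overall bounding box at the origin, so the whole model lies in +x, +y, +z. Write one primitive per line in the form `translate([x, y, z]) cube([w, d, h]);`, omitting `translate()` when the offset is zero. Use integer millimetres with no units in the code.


translate([0, 0, 408]) cube([1769, 399, 48]);
cube([65, 65, 408]);
translate([0, 334, 0]) cube([65, 65, 408]);
translate([1704, 0, 0]) cube([65, 65, 408]);
translate([1704, 334, 0]) cube([65, 65, 408]);


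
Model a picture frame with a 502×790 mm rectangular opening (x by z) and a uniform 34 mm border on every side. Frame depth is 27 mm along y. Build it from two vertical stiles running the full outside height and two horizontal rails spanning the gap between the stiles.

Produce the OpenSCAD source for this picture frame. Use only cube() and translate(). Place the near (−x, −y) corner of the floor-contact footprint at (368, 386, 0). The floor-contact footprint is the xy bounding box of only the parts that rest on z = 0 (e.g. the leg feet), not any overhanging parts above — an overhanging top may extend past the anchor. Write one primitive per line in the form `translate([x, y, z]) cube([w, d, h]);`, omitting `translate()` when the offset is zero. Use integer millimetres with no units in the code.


translate([368, 386, 0]) cube([34, 27, 858]);
translate([904, 386, 0]) cube([34, 27, 858]);
translate([402, 386, 0]) cube([502, 27, 34]);
translate([402, 386, 824]) cube([502, 27, 34]);


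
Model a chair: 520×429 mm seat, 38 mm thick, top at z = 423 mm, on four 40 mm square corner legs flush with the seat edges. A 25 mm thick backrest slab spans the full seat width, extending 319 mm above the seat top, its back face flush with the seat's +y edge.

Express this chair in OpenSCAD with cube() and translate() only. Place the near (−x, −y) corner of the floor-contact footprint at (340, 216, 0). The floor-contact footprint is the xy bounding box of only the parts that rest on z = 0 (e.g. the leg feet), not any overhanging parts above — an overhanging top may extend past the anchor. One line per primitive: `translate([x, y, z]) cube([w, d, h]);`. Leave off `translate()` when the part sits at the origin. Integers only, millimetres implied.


translate([340, 216, 385]) cube([520, 429, 38]);
translate([340, 216, 0]) cube([40, 40, 385]);
translate([820, 216, 0]) cube([40, 40, 385]);
translate([340, 605, 0]) cube([40, 40, 385]);
translate([820, 605, 0]) cube([40, 40, 385]);
translate([340, 620, 423]) cube([520, 25, 319]);


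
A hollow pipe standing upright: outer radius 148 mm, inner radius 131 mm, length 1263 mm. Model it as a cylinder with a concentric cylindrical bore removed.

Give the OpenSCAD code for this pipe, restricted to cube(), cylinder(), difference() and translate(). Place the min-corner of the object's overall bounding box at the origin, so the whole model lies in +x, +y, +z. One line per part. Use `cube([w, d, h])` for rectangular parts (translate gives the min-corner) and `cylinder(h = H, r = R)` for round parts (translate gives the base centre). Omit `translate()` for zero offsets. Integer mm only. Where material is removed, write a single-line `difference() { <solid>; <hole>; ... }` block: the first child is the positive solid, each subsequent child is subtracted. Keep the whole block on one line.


difference() { translate([148, 148, 0]) cylinder(h = 1263, r = 148); translate([148, 148, 0]) cylinder(h = 1263, r = 131); }


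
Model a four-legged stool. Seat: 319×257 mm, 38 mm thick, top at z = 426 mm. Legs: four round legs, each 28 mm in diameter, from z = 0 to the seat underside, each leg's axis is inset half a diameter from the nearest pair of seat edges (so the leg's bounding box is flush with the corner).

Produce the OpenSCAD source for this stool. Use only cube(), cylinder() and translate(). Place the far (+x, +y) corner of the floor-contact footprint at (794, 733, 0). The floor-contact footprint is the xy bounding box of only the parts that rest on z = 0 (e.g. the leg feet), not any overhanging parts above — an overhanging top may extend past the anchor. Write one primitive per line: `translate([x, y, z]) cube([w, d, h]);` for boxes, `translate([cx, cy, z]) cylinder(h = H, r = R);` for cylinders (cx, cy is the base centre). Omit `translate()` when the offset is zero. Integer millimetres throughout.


// leg_h = 426 - 38 = 388
translate([475, 476, 388]) cube([319, 257, 38]);
translate([489, 490, 0]) cylinder(h = 388, r = 14);
translate([780, 490, 0]) cylinder(h = 388, r = 14);
translate([489, 719, 0]) cylinder(h = 388, r = 14);
translate([780, 719, 0]) cylinder(h = 388, r = 14);


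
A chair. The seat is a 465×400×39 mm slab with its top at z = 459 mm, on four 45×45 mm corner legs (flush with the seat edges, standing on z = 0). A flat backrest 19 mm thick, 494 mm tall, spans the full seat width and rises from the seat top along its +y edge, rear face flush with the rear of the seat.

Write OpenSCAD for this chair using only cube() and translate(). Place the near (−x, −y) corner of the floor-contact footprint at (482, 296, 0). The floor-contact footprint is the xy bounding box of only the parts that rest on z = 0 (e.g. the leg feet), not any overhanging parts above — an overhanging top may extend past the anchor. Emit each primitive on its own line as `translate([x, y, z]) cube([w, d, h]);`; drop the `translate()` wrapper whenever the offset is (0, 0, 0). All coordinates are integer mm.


// leg_h = 459 - 39 = 420
translate([482, 296, 420]) cube([465, 400, 39]);
translate([482, 296, 0]) cube([45, 45, 420]);
translate([902, 296, 0]) cube([45, 45, 420]);
translate([482, 651, 0]) cube([45, 45, 420]);
translate([902, 651, 0]) cube([45, 45, 420]);
translate([482, 677, 459]) cube([465, 19, 494]);


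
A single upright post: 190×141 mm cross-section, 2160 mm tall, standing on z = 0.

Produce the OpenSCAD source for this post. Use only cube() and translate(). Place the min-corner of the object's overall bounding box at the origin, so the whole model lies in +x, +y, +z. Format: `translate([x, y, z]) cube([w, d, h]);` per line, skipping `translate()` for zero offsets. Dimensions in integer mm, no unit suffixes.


cube([190, 141, 2160]);


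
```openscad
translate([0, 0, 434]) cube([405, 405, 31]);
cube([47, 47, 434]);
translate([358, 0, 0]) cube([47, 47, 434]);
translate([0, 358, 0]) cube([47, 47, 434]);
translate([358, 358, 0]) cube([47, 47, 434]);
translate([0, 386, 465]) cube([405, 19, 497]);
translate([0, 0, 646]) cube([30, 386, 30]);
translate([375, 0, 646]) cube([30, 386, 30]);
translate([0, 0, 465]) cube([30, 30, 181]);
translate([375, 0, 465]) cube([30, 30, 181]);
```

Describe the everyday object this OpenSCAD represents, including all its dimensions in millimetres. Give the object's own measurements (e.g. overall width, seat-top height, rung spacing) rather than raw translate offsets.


A chair. The seat is a 405×405×31 mm slab with its top at z = 465 mm, on four 47×47 mm corner legs (flush with the seat edges, standing on z = 0). A flat backrest 19 mm thick, 497 mm tall, spans the full seat width and rises from the seat top along its +y edge, rear face flush with the rear of the seat. Two armrests of 30×30 mm section run along each side from the seat's front edge to the front of the backrest, top faces 211 mm above the seat top and outer faces flush with the seat's x-edges; a 30×30 mm post under the front of each armrest stands on the seat at the front corner.


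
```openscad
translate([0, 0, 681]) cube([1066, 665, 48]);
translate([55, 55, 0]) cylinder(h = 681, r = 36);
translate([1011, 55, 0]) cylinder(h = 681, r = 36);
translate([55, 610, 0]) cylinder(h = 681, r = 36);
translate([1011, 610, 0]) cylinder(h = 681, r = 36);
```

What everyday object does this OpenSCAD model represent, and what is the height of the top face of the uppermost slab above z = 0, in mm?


A table. The table height is 729 mm.

A 1066×665×48 slab sits at z = 681 on four Ø72 mm round legs — a table. The top surface is at 681 + 48 = 729 mm.


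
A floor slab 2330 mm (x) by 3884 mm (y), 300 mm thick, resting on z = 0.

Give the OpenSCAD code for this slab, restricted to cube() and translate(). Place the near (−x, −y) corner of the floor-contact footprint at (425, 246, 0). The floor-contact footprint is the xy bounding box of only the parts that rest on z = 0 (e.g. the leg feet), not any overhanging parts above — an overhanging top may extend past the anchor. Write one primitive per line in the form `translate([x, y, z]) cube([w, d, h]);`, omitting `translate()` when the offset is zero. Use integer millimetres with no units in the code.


translate([425, 246, 0]) cube([2330, 3884, 300]);


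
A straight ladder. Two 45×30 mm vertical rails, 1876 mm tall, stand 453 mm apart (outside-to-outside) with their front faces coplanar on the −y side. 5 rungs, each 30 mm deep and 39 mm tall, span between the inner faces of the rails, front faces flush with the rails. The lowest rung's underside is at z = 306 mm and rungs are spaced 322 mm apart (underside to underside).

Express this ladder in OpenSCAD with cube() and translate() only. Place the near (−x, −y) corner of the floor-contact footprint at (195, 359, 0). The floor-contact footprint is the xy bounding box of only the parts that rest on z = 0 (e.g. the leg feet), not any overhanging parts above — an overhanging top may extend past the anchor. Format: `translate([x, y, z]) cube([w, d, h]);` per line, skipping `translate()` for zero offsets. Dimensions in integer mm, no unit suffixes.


translate([195, 359, 0]) cube([45, 30, 1876]);
translate([603, 359, 0]) cube([45, 30, 1876]);
translate([240, 359, 306]) cube([363, 30, 39]);
translate([240, 359, 628]) cube([363, 30, 39]);
translate([240, 359, 950]) cube([363, 30, 39]);
translate([240, 359, 1272]) cube([363, 30, 39]);
translate([240, 359, 1594]) cube([363, 30, 39]);


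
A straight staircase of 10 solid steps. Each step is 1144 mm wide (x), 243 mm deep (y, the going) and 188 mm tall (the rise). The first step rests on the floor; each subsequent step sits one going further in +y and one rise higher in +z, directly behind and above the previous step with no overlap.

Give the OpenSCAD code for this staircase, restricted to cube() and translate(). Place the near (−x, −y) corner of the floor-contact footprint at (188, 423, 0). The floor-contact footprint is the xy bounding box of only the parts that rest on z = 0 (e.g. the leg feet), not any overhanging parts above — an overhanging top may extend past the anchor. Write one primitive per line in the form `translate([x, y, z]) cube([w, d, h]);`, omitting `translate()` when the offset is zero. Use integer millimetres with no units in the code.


translate([188, 423, 0]) cube([1144, 243, 188]);
translate([188, 666, 188]) cube([1144, 243, 188]);
translate([188, 909, 376]) cube([1144, 243, 188]);
translate([188, 1152, 564]) cube([1144, 243, 188]);
translate([188, 1395, 752]) cube([1144, 243, 188]);
translate([188, 1638, 940]) cube([1144, 243, 188]);
translate([188, 1881, 1128]) cube([1144, 243, 188]);
translate([188, 2124, 1316]) cube([1144, 243, 188]);
translate([188, 2367, 1504]) cube([1144, 243, 188]);
translate([188, 2610, 1692]) cube([1144, 243, 188]);


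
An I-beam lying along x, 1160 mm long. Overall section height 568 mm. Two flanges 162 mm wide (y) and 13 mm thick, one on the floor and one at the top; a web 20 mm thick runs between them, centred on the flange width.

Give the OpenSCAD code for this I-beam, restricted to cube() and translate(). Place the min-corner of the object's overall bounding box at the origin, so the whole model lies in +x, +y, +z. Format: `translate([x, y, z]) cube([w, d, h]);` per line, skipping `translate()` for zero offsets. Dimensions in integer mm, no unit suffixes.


cube([1160, 162, 13]);
translate([0, 71, 13]) cube([1160, 20, 542]);
translate([0, 0, 555]) cube([1160, 162, 13]);


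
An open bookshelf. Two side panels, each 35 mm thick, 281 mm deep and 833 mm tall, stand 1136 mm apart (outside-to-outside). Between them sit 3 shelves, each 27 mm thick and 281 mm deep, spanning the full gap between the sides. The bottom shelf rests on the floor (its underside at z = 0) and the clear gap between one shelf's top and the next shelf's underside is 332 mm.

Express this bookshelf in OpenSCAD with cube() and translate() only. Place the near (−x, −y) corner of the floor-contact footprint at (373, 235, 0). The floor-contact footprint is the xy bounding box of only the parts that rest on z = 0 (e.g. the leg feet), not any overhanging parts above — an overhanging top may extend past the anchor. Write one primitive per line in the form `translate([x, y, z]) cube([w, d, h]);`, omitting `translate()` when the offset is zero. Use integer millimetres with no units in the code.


translate([373, 235, 0]) cube([35, 281, 833]);
translate([1474, 235, 0]) cube([35, 281, 833]);
translate([408, 235, 0]) cube([1066, 281, 27]);
translate([408, 235, 359]) cube([1066, 281, 27]);
translate([408, 235, 718]) cube([1066, 281, 27]);


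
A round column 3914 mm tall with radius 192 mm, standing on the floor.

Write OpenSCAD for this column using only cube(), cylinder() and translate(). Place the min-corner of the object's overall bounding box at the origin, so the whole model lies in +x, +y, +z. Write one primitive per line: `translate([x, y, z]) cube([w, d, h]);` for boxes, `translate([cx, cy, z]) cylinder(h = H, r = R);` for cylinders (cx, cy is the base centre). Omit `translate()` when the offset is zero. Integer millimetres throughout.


translate([192, 192, 0]) cylinder(h = 3914, r = 192);


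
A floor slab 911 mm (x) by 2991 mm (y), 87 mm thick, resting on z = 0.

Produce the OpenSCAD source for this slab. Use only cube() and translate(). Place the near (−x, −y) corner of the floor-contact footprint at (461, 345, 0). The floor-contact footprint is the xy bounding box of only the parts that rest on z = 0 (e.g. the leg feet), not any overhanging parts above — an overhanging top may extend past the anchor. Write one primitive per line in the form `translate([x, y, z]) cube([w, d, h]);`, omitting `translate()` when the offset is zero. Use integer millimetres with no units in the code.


translate([461, 345, 0]) cube([911, 2991, 87]);


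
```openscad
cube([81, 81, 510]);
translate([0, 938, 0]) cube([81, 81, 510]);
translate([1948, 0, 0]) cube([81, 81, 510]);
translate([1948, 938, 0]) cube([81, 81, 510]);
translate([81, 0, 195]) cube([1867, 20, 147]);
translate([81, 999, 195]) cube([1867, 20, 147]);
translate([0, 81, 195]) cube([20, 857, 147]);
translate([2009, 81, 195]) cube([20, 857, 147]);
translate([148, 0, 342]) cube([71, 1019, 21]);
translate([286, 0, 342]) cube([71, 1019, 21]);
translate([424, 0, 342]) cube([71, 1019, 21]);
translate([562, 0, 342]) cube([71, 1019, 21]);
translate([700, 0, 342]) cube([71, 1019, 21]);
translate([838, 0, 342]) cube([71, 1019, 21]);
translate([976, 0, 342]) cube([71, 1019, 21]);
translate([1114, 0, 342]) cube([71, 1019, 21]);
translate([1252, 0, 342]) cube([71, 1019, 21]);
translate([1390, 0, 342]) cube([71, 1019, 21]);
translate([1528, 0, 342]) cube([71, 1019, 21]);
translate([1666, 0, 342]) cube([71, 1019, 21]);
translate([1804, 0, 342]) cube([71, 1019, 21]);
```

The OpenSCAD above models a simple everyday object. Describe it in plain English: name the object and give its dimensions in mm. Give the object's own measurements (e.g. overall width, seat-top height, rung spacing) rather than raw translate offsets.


A bed frame 2029 mm long (x) by 1019 mm wide (y). Four 81×81 mm corner posts, 510 mm tall, at the corners of the footprint. Four rails of 20 mm thickness and 147 mm height run between adjacent posts with their undersides at z = 195 mm, their outer faces flush with the outside of the frame (the two x-running rails run between the posts' inner faces; the two y-running rails run between the posts' inner faces). 13 slats, each 71 mm wide (x) and 21 mm thick, lie across the top of the two x-running rails, running the full 1019 mm width of the frame in y; along x they sit between the end posts with a 67 mm gap after the −x posts and between neighbouring slats, leaving 73 mm before the +x posts.


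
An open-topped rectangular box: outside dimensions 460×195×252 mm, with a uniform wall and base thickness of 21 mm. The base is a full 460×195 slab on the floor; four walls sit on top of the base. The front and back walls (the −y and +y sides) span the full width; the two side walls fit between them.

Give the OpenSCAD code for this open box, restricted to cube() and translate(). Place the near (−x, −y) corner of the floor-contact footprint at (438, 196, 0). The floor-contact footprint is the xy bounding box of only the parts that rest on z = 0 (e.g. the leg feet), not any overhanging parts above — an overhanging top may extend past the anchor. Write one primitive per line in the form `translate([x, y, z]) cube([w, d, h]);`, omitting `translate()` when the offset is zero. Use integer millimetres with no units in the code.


translate([438, 196, 0]) cube([460, 195, 21]);
translate([438, 196, 21]) cube([460, 21, 231]);
translate([438, 370, 21]) cube([460, 21, 231]);
translate([438, 217, 21]) cube([21, 153, 231]);
translate([877, 217, 21]) cube([21, 153, 231]);
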